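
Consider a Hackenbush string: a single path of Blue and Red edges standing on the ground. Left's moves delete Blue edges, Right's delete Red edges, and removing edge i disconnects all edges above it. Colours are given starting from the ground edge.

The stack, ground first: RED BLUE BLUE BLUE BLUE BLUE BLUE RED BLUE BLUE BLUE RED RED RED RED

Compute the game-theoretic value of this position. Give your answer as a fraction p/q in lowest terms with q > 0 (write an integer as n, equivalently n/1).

-287/16384

R: Left { none }, Right { 0 } so simplest -1
RB: Left { -1 }, Right { 0 } so simplest -1/2
RBB: Left { -1; -1/2 }, Right { 0 } so simplest -1/4
RBBB: Left { -1; -1/2; -1/4 }, Right { 0 } so simplest -1/8
RBBBB: Left { -1; -1/2; -1/4; -1/8 }, Right { 0 } so simplest -1/16
RBBBBB: Left { -1; -1/2; -1/4; -1/8; -1/16 }, Right { 0 } so simplest -1/32
RBBBBBB: Left { -1; -1/2; -1/4; -1/8; -1/16; -1/32 }, Right { 0 } so simplest -1/64
RBBBBBBR: Left { -1; -1/2; -1/4; -1/8; -1/16; -1/32 }, Right { -1/64; 0 } so simplest -3/128
RBBBBBBRB: Left { -1; -1/2; -1/4; -1/8; -1/16; -1/32; -3/128 }, Right { -1/64; 0 } so simplest -5/256
RBBBBBBRBB: Left { -1; -1/2; -1/4; -1/8; -1/16; -1/32; -3/128; -5/256 }, Right { -1/64; 0 } so simplest -9/512
RBBBBBBRBBB: Left { -1; -1/2; -1/4; -1/8; -1/16; -1/32; -3/128; -5/256; -9/512 }, Right { -1/64; 0 } so simplest -17/1024
RBBBBBBRBBBR: Left { -1; -1/2; -1/4; -1/8; -1/16; -1/32; -3/128; -5/256; -9/512 }, Right { -17/1024; -1/64; 0 } so simplest -35/2048
RBBBBBBRBBBRR: Left { -1; -1/2; -1/4; -1/8; -1/16; -1/32; -3/128; -5/256; -9/512 }, Right { -35/2048; -17/1024; -1/64; 0 } so simplest -71/4096
RBBBBBBRBBBRRR: Left { -1; -1/2; -1/4; -1/8; -1/16; -1/32; -3/128; -5/256; -9/512 }, Right { -71/4096; -35/2048; -17/1024; -1/64; 0 } so simplest -143/8192
RBBBBBBRBBBRRRR: Left { -1; -1/2; -1/4; -1/8; -1/16; -1/32; -3/128; -5/256; -9/512 }, Right { -143/8192; -71/4096; -35/2048; -17/1024; -1/64; 0 } so simplest -287/16384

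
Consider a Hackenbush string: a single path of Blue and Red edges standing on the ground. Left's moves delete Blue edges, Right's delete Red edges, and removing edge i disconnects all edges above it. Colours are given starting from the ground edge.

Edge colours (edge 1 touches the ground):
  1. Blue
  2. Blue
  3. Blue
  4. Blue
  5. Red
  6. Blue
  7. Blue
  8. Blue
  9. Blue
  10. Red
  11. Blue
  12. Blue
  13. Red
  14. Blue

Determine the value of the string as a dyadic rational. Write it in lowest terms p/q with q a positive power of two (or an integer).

4059/1024

1 of 14 · B · max L 0 · min R +∞ ⇒ 1
2 of 14 · BB · max L 1 · min R +∞ ⇒ 2
3 of 14 · BBB · max L 2 · min R +∞ ⇒ 3
4 of 14 · BBBB · max L 3 · min R +∞ ⇒ 4
5 of 14 · BBBBR · max L 3 · min R 4 ⇒ 7/2
6 of 14 · BBBBRB · max L 7/2 · min R 4 ⇒ 15/4
7 of 14 · BBBBRBB · max L 15/4 · min R 4 ⇒ 31/8
8 of 14 · BBBBRBBB · max L 31/8 · min R 4 ⇒ 63/16
9 of 14 · BBBBRBBBB · max L 63/16 · min R 4 ⇒ 127/32
10 of 14 · BBBBRBBBBR · max L 63/16 · min R 127/32 ⇒ 253/64
11 of 14 · BBBBRBBBBRB · max L 253/64 · min R 127/32 ⇒ 507/128
12 of 14 · BBBBRBBBBRBB · max L 507/128 · min R 127/32 ⇒ 1015/256
13 of 14 · BBBBRBBBBRBBR · max L 507/128 · min R 1015/256 ⇒ 2029/512
14 of 14 · BBBBRBBBBRBBRB · max L 2029/512 · min R 1015/256 ⇒ 4059/1024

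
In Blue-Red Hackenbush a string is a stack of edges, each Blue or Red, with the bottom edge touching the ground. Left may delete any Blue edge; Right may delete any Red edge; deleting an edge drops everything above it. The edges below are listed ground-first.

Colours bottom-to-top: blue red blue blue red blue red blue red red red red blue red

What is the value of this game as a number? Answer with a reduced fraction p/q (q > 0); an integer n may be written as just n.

6789/8192

edge 1 of 14 (blue): { 0 | none } so 1
edge 2 of 14 (red): { 0 | 1 } so 1/2
edge 3 of 14 (blue): { 0; 1/2 | 1 } so 3/4
edge 4 of 14 (blue): { 0; 1/2; 3/4 | 1 } so 7/8
edge 5 of 14 (red): { 0; 1/2; 3/4 | 7/8; 1 } so 13/16
edge 6 of 14 (blue): { 0; 1/2; 3/4; 13/16 | 7/8; 1 } so 27/32
edge 7 of 14 (red): { 0; 1/2; 3/4; 13/16 | 27/32; 7/8; 1 } so 53/64
edge 8 of 14 (blue): { 0; 1/2; 3/4; 13/16; 53/64 | 27/32; 7/8; 1 } so 107/128
edge 9 of 14 (red): { 0; 1/2; 3/4; 13/16; 53/64 | 107/128; 27/32; 7/8; 1 } so 213/256
edge 10 of 14 (red): { 0; 1/2; 3/4; 13/16; 53/64 | 213/256; 107/128; 27/32; 7/8; 1 } so 425/512
edge 11 of 14 (red): { 0; 1/2; 3/4; 13/16; 53/64 | 425/512; 213/256; 107/128; 27/32; 7/8; 1 } so 849/1024
edge 12 of 14 (red): { 0; 1/2; 3/4; 13/16; 53/64 | 849/1024; 425/512; 213/256; 107/128; 27/32; 7/8; 1 } so 1697/2048
edge 13 of 14 (blue): { 0; 1/2; 3/4; 13/16; 53/64; 1697/2048 | 849/1024; 425/512; 213/256; 107/128; 27/32; 7/8; 1 } so 3395/4096
edge 14 of 14 (red): { 0; 1/2; 3/4; 13/16; 53/64; 1697/2048 | 3395/4096; 849/1024; 425/512; 213/256; 107/128; 27/32; 7/8; 1 } so 6789/8192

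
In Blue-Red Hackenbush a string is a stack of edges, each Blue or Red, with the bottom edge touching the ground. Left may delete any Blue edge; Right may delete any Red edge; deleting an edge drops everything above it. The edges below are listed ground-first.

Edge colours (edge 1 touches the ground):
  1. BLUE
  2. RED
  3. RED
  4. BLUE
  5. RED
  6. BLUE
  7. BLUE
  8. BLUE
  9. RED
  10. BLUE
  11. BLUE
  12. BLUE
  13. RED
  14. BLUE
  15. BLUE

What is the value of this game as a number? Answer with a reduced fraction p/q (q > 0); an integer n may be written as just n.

6007/16384

Recurse on prefixes of the 15-edge string BLUE RED RED BLUE RED BLUE BLUE BLUE RED BLUE BLUE BLUE RED BLUE BLUE:
g(B) = { 0 | ∅ } so 1
g(BR) = { 0 | 1 } so 1/2
g(BRR) = { 0 | 1/2,1 } so 1/4
g(BRRB) = { 0,1/4 | 1/2,1 } so 3/8
g(BRRBR) = { 0,1/4 | 3/8,1/2,1 } so 5/16
g(BRRBRB) = { 0,1/4,5/16 | 3/8,1/2,1 } so 11/32
g(BRRBRBB) = { 0,1/4,5/16,11/32 | 3/8,1/2,1 } so 23/64
g(BRRBRBBB) = { 0,1/4,5/16,11/32,23/64 | 3/8,1/2,1 } so 47/128
g(BRRBRBBBR) = { 0,1/4,5/16,11/32,23/64 | 47/128,3/8,1/2,1 } so 93/256
g(BRRBRBBBRB) = { 0,1/4,5/16,11/32,23/64,93/256 | 47/128,3/8,1/2,1 } so 187/512
g(BRRBRBBBRBB) = { 0,1/4,5/16,11/32,23/64,93/256,187/512 | 47/128,3/8,1/2,1 } so 375/1024
g(BRRBRBBBRBBB) = { 0,1/4,5/16,11/32,23/64,93/256,187/512,375/1024 | 47/128,3/8,1/2,1 } so 751/2048
g(BRRBRBBBRBBBR) = { 0,1/4,5/16,11/32,23/64,93/256,187/512,375/1024 | 751/2048,47/128,3/8,1/2,1 } so 1501/4096
g(BRRBRBBBRBBBRB) = { 0,1/4,5/16,11/32,23/64,93/256,187/512,375/1024,1501/4096 | 751/2048,47/128,3/8,1/2,1 } so 3003/8192
g(BRRBRBBBRBBBRBB) = { 0,1/4,5/16,11/32,23/64,93/256,187/512,375/1024,1501/4096,3003/8192 | 751/2048,47/128,3/8,1/2,1 } so 6007/16384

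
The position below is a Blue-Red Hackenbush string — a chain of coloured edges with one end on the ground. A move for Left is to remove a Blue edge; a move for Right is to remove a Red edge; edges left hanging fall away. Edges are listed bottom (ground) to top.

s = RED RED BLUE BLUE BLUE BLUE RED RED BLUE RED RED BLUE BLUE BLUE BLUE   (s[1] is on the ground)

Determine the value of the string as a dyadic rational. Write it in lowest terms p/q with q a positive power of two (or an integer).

Build v(s[:k]) for k = 1..15, string s = RED RED BLUE BLUE BLUE BLUE RED RED BLUE RED RED BLUE BLUE BLUE BLUE.
R: Left { (no moves) }, Right { 0 } => simplest -1
RR: Left { (no moves) }, Right { -1,0 } => simplest -2
RRB: Left { -2 }, Right { -1,0 } => simplest -3/2
RRBB: Left { -2,-3/2 }, Right { -1,0 } => simplest -5/4
RRBBB: Left { -2,-3/2,-5/4 }, Right { -1,0 } => simplest -9/8
RRBBBB: Left { -2,-3/2,-5/4,-9/8 }, Right { -1,0 } => simplest -17/16
RRBBBBR: Left { -2,-3/2,-5/4,-9/8 }, Right { -17/16,-1,0 } => simplest -35/32
RRBBBBRR: Left { -2,-3/2,-5/4,-9/8 }, Right { -35/32,-17/16,-1,0 } => simplest -71/64
RRBBBBRRB: Left { -2,-3/2,-5/4,-9/8,-71/64 }, Right { -35/32,-17/16,-1,0 } => simplest -141/128
RRBBBBRRBR: Left { -2,-3/2,-5/4,-9/8,-71/64 }, Right { -141/128,-35/32,-17/16,-1,0 } => simplest -283/256
RRBBBBRRBRR: Left { -2,-3/2,-5/4,-9/8,-71/64 }, Right { -283/256,-141/128,-35/32,-17/16,-1,0 } => simplest -567/512
RRBBBBRRBRRB: Left { -2,-3/2,-5/4,-9/8,-71/64,-567/512 }, Right { -283/256,-141/128,-35/32,-17/16,-1,0 } => simplest -1133/1024
RRBBBBRRBRRBB: Left { -2,-3/2,-5/4,-9/8,-71/64,-567/512,-1133/1024 }, Right { -283/256,-141/128,-35/32,-17/16,-1,0 } => simplest -2265/2048
RRBBBBRRBRRBBB: Left { -2,-3/2,-5/4,-9/8,-71/64,-567/512,-1133/1024,-2265/2048 }, Right { -283/256,-141/128,-35/32,-17/16,-1,0 } => simplest -4529/4096
RRBBBBRRBRRBBBB: Left { -2,-3/2,-5/4,-9/8,-71/64,-567/512,-1133/1024,-2265/2048,-4529/4096 }, Right { -283/256,-141/128,-35/32,-17/16,-1,0 } => simplest -9057/8192

-9057/8192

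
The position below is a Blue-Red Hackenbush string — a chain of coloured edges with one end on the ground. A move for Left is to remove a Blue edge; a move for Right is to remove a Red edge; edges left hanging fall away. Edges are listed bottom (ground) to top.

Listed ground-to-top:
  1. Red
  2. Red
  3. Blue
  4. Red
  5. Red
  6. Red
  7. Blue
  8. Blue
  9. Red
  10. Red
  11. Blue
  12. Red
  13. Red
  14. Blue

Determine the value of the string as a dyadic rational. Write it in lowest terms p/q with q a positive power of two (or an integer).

-7789/4096

v_1 [R]  L=[none]  R=[0]  ⇒ -1
v_2 [RR]  L=[none]  R=[-1,0]  ⇒ -2
v_3 [RRB]  L=[-2]  R=[-1,0]  ⇒ -3/2
v_4 [RRBR]  L=[-2]  R=[-3/2,-1,0]  ⇒ -7/4
v_5 [RRBRR]  L=[-2]  R=[-7/4,-3/2,-1,0]  ⇒ -15/8
v_6 [RRBRRR]  L=[-2]  R=[-15/8,-7/4,-3/2,-1,0]  ⇒ -31/16
v_7 [RRBRRRB]  L=[-2,-31/16]  R=[-15/8,-7/4,-3/2,-1,0]  ⇒ -61/32
v_8 [RRBRRRBB]  L=[-2,-31/16,-61/32]  R=[-15/8,-7/4,-3/2,-1,0]  ⇒ -121/64
v_9 [RRBRRRBBR]  L=[-2,-31/16,-61/32]  R=[-121/64,-15/8,-7/4,-3/2,-1,0]  ⇒ -243/128
v_10 [RRBRRRBBRR]  L=[-2,-31/16,-61/32]  R=[-243/128,-121/64,-15/8,-7/4,-3/2,-1,0]  ⇒ -487/256
v_11 [RRBRRRBBRRB]  L=[-2,-31/16,-61/32,-487/256]  R=[-243/128,-121/64,-15/8,-7/4,-3/2,-1,0]  ⇒ -973/512
v_12 [RRBRRRBBRRBR]  L=[-2,-31/16,-61/32,-487/256]  R=[-973/512,-243/128,-121/64,-15/8,-7/4,-3/2,-1,0]  ⇒ -1947/1024
v_13 [RRBRRRBBRRBRR]  L=[-2,-31/16,-61/32,-487/256]  R=[-1947/1024,-973/512,-243/128,-121/64,-15/8,-7/4,-3/2,-1,0]  ⇒ -3895/2048
v_14 [RRBRRRBBRRBRRB]  L=[-2,-31/16,-61/32,-487/256,-3895/2048]  R=[-1947/1024,-973/512,-243/128,-121/64,-15/8,-7/4,-3/2,-1,0]  ⇒ -7789/4096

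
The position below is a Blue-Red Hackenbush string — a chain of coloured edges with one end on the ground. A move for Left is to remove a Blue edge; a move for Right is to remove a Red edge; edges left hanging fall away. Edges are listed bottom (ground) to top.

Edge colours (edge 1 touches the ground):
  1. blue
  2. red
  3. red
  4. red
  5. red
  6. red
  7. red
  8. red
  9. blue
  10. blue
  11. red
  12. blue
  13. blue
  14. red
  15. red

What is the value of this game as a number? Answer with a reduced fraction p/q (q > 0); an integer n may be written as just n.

b: Left { 0 }, Right { (no moves) } -> simplest 1
br: Left { 0 }, Right { 1 } -> simplest 1/2
brr: Left { 0 }, Right { 1/2 1 } -> simplest 1/4
brrr: Left { 0 }, Right { 1/4 1/2 1 } -> simplest 1/8
brrrr: Left { 0 }, Right { 1/8 1/4 1/2 1 } -> simplest 1/16
brrrrr: Left { 0 }, Right { 1/16 1/8 1/4 1/2 1 } -> simplest 1/32
brrrrrr: Left { 0 }, Right { 1/32 1/16 1/8 1/4 1/2 1 } -> simplest 1/64
brrrrrrr: Left { 0 }, Right { 1/64 1/32 1/16 1/8 1/4 1/2 1 } -> simplest 1/128
brrrrrrrb: Left { 0 1/128 }, Right { 1/64 1/32 1/16 1/8 1/4 1/2 1 } -> simplest 3/256
brrrrrrrbb: Left { 0 1/128 3/256 }, Right { 1/64 1/32 1/16 1/8 1/4 1/2 1 } -> simplest 7/512
brrrrrrrbbr: Left { 0 1/128 3/256 }, Right { 7/512 1/64 1/32 1/16 1/8 1/4 1/2 1 } -> simplest 13/1024
brrrrrrrbbrb: Left { 0 1/128 3/256 13/1024 }, Right { 7/512 1/64 1/32 1/16 1/8 1/4 1/2 1 } -> simplest 27/2048
brrrrrrrbbrbb: Left { 0 1/128 3/256 13/1024 27/2048 }, Right { 7/512 1/64 1/32 1/16 1/8 1/4 1/2 1 } -> simplest 55/4096
brrrrrrrbbrbbr: Left { 0 1/128 3/256 13/1024 27/2048 }, Right { 55/4096 7/512 1/64 1/32 1/16 1/8 1/4 1/2 1 } -> simplest 109/8192
brrrrrrrbbrbbrr: Left { 0 1/128 3/256 13/1024 27/2048 }, Right { 109/8192 55/4096 7/512 1/64 1/32 1/16 1/8 1/4 1/2 1 } -> simplest 217/16384

217/16384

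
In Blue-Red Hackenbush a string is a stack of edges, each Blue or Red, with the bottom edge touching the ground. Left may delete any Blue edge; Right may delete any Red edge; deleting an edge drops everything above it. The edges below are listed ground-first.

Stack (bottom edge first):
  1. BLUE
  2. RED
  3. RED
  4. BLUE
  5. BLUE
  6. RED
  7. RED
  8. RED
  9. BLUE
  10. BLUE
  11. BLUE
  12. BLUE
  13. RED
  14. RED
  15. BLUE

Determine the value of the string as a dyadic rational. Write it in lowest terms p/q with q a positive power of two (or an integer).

edge 1 of 15 (BLUE): { 0 | — } → 1
edge 2 of 15 (RED): { 0 | 1 } → 1/2
edge 3 of 15 (RED): { 0 | 1/2; 1 } → 1/4
edge 4 of 15 (BLUE): { 0; 1/4 | 1/2; 1 } → 3/8
edge 5 of 15 (BLUE): { 0; 1/4; 3/8 | 1/2; 1 } → 7/16
edge 6 of 15 (RED): { 0; 1/4; 3/8 | 7/16; 1/2; 1 } → 13/32
edge 7 of 15 (RED): { 0; 1/4; 3/8 | 13/32; 7/16; 1/2; 1 } → 25/64
edge 8 of 15 (RED): { 0; 1/4; 3/8 | 25/64; 13/32; 7/16; 1/2; 1 } → 49/128
edge 9 of 15 (BLUE): { 0; 1/4; 3/8; 49/128 | 25/64; 13/32; 7/16; 1/2; 1 } → 99/256
edge 10 of 15 (BLUE): { 0; 1/4; 3/8; 49/128; 99/256 | 25/64; 13/32; 7/16; 1/2; 1 } → 199/512
edge 11 of 15 (BLUE): { 0; 1/4; 3/8; 49/128; 99/256; 199/512 | 25/64; 13/32; 7/16; 1/2; 1 } → 399/1024
edge 12 of 15 (BLUE): { 0; 1/4; 3/8; 49/128; 99/256; 199/512; 399/1024 | 25/64; 13/32; 7/16; 1/2; 1 } → 799/2048
edge 13 of 15 (RED): { 0; 1/4; 3/8; 49/128; 99/256; 199/512; 399/1024 | 799/2048; 25/64; 13/32; 7/16; 1/2; 1 } → 1597/4096
edge 14 of 15 (RED): { 0; 1/4; 3/8; 49/128; 99/256; 199/512; 399/1024 | 1597/4096; 799/2048; 25/64; 13/32; 7/16; 1/2; 1 } → 3193/8192
edge 15 of 15 (BLUE): { 0; 1/4; 3/8; 49/128; 99/256; 199/512; 399/1024; 3193/8192 | 1597/4096; 799/2048; 25/64; 13/32; 7/16; 1/2; 1 } → 6387/16384

6387/16384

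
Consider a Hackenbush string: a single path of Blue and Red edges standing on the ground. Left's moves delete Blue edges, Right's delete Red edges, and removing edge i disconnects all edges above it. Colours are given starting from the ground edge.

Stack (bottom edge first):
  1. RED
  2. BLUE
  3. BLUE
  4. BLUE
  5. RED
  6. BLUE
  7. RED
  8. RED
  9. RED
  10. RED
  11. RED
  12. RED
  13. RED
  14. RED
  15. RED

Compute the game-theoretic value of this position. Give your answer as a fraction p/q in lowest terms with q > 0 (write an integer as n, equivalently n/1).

Prefix values for RED BLUE BLUE BLUE RED BLUE RED RED RED RED RED RED RED RED RED via {L|R} + simplicity:
edge 1 of 15 (RED): { · | 0 } -> -1
edge 2 of 15 (BLUE): { -1 | 0 } -> -1/2
edge 3 of 15 (BLUE): { -1,-1/2 | 0 } -> -1/4
edge 4 of 15 (BLUE): { -1,-1/2,-1/4 | 0 } -> -1/8
edge 5 of 15 (RED): { -1,-1/2,-1/4 | -1/8,0 } -> -3/16
edge 6 of 15 (BLUE): { -1,-1/2,-1/4,-3/16 | -1/8,0 } -> -5/32
edge 7 of 15 (RED): { -1,-1/2,-1/4,-3/16 | -5/32,-1/8,0 } -> -11/64
edge 8 of 15 (RED): { -1,-1/2,-1/4,-3/16 | -11/64,-5/32,-1/8,0 } -> -23/128
edge 9 of 15 (RED): { -1,-1/2,-1/4,-3/16 | -23/128,-11/64,-5/32,-1/8,0 } -> -47/256
edge 10 of 15 (RED): { -1,-1/2,-1/4,-3/16 | -47/256,-23/128,-11/64,-5/32,-1/8,0 } -> -95/512
edge 11 of 15 (RED): { -1,-1/2,-1/4,-3/16 | -95/512,-47/256,-23/128,-11/64,-5/32,-1/8,0 } -> -191/1024
edge 12 of 15 (RED): { -1,-1/2,-1/4,-3/16 | -191/1024,-95/512,-47/256,-23/128,-11/64,-5/32,-1/8,0 } -> -383/2048
edge 13 of 15 (RED): { -1,-1/2,-1/4,-3/16 | -383/2048,-191/1024,-95/512,-47/256,-23/128,-11/64,-5/32,-1/8,0 } -> -767/4096
edge 14 of 15 (RED): { -1,-1/2,-1/4,-3/16 | -767/4096,-383/2048,-191/1024,-95/512,-47/256,-23/128,-11/64,-5/32,-1/8,0 } -> -1535/8192
edge 15 of 15 (RED): { -1,-1/2,-1/4,-3/16 | -1535/8192,-767/4096,-383/2048,-191/1024,-95/512,-47/256,-23/128,-11/64,-5/32,-1/8,0 } -> -3071/16384

-3071/16384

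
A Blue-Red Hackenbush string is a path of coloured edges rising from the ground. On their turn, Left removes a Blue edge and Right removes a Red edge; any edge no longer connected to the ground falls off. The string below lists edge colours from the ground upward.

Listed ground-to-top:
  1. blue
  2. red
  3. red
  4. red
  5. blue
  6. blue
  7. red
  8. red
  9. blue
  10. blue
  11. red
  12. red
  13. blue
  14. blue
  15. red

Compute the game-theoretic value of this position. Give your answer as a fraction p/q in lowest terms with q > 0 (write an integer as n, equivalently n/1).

3277/16384

edge 1 of 15 (blue): { 0 | — } = 1
edge 2 of 15 (red): { 0 | 1 } = 1/2
edge 3 of 15 (red): { 0 | 1/2; 1 } = 1/4
edge 4 of 15 (red): { 0 | 1/4; 1/2; 1 } = 1/8
edge 5 of 15 (blue): { 0; 1/8 | 1/4; 1/2; 1 } = 3/16
edge 6 of 15 (blue): { 0; 1/8; 3/16 | 1/4; 1/2; 1 } = 7/32
edge 7 of 15 (red): { 0; 1/8; 3/16 | 7/32; 1/4; 1/2; 1 } = 13/64
edge 8 of 15 (red): { 0; 1/8; 3/16 | 13/64; 7/32; 1/4; 1/2; 1 } = 25/128
edge 9 of 15 (blue): { 0; 1/8; 3/16; 25/128 | 13/64; 7/32; 1/4; 1/2; 1 } = 51/256
edge 10 of 15 (blue): { 0; 1/8; 3/16; 25/128; 51/256 | 13/64; 7/32; 1/4; 1/2; 1 } = 103/512
edge 11 of 15 (red): { 0; 1/8; 3/16; 25/128; 51/256 | 103/512; 13/64; 7/32; 1/4; 1/2; 1 } = 205/1024
edge 12 of 15 (red): { 0; 1/8; 3/16; 25/128; 51/256 | 205/1024; 103/512; 13/64; 7/32; 1/4; 1/2; 1 } = 409/2048
edge 13 of 15 (blue): { 0; 1/8; 3/16; 25/128; 51/256; 409/2048 | 205/1024; 103/512; 13/64; 7/32; 1/4; 1/2; 1 } = 819/4096
edge 14 of 15 (blue): { 0; 1/8; 3/16; 25/128; 51/256; 409/2048; 819/4096 | 205/1024; 103/512; 13/64; 7/32; 1/4; 1/2; 1 } = 1639/8192
edge 15 of 15 (red): { 0; 1/8; 3/16; 25/128; 51/256; 409/2048; 819/4096 | 1639/8192; 205/1024; 103/512; 13/64; 7/32; 1/4; 1/2; 1 } = 3277/16384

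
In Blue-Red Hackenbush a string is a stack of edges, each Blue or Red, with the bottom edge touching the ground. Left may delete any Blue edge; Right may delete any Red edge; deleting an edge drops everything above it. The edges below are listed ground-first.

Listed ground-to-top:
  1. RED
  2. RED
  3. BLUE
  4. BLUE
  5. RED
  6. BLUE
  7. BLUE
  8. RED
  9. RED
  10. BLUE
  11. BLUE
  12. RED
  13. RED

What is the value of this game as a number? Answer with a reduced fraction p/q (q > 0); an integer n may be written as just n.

-2663/2048

Recurse on prefixes of the 13-edge string RED RED BLUE BLUE RED BLUE BLUE RED RED BLUE BLUE RED RED:
1 of 13 · R · max L −∞ · min R 0 -> -1
2 of 13 · RR · max L −∞ · min R -1 -> -2
3 of 13 · RRB · max L -2 · min R -1 -> -3/2
4 of 13 · RRBB · max L -3/2 · min R -1 -> -5/4
5 of 13 · RRBBR · max L -3/2 · min R -5/4 -> -11/8
6 of 13 · RRBBRB · max L -11/8 · min R -5/4 -> -21/16
7 of 13 · RRBBRBB · max L -21/16 · min R -5/4 -> -41/32
8 of 13 · RRBBRBBR · max L -21/16 · min R -41/32 -> -83/64
9 of 13 · RRBBRBBRR · max L -21/16 · min R -83/64 -> -167/128
10 of 13 · RRBBRBBRRB · max L -167/128 · min R -83/64 -> -333/256
11 of 13 · RRBBRBBRRBB · max L -333/256 · min R -83/64 -> -665/512
12 of 13 · RRBBRBBRRBBR · max L -333/256 · min R -665/512 -> -1331/1024
13 of 13 · RRBBRBBRRBBRR · max L -333/256 · min R -1331/1024 -> -2663/2048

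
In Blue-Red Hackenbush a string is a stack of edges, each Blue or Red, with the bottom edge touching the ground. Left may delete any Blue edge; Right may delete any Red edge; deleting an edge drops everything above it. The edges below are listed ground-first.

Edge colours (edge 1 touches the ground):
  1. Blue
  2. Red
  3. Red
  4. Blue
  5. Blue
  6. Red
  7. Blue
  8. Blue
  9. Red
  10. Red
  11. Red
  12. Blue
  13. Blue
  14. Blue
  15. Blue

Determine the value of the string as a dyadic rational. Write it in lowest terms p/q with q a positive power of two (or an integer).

6943/16384

g(B) = { 0 | none } so 1
g(BR) = { 0 | 1 } so 1/2
g(BRR) = { 0 | 1/2; 1 } so 1/4
g(BRRB) = { 0; 1/4 | 1/2; 1 } so 3/8
g(BRRBB) = { 0; 1/4; 3/8 | 1/2; 1 } so 7/16
g(BRRBBR) = { 0; 1/4; 3/8 | 7/16; 1/2; 1 } so 13/32
g(BRRBBRB) = { 0; 1/4; 3/8; 13/32 | 7/16; 1/2; 1 } so 27/64
g(BRRBBRBB) = { 0; 1/4; 3/8; 13/32; 27/64 | 7/16; 1/2; 1 } so 55/128
g(BRRBBRBBR) = { 0; 1/4; 3/8; 13/32; 27/64 | 55/128; 7/16; 1/2; 1 } so 109/256
g(BRRBBRBBRR) = { 0; 1/4; 3/8; 13/32; 27/64 | 109/256; 55/128; 7/16; 1/2; 1 } so 217/512
g(BRRBBRBBRRR) = { 0; 1/4; 3/8; 13/32; 27/64 | 217/512; 109/256; 55/128; 7/16; 1/2; 1 } so 433/1024
g(BRRBBRBBRRRB) = { 0; 1/4; 3/8; 13/32; 27/64; 433/1024 | 217/512; 109/256; 55/128; 7/16; 1/2; 1 } so 867/2048
g(BRRBBRBBRRRBB) = { 0; 1/4; 3/8; 13/32; 27/64; 433/1024; 867/2048 | 217/512; 109/256; 55/128; 7/16; 1/2; 1 } so 1735/4096
g(BRRBBRBBRRRBBB) = { 0; 1/4; 3/8; 13/32; 27/64; 433/1024; 867/2048; 1735/4096 | 217/512; 109/256; 55/128; 7/16; 1/2; 1 } so 3471/8192
g(BRRBBRBBRRRBBBB) = { 0; 1/4; 3/8; 13/32; 27/64; 433/1024; 867/2048; 1735/4096; 3471/8192 | 217/512; 109/256; 55/128; 7/16; 1/2; 1 } so 6943/16384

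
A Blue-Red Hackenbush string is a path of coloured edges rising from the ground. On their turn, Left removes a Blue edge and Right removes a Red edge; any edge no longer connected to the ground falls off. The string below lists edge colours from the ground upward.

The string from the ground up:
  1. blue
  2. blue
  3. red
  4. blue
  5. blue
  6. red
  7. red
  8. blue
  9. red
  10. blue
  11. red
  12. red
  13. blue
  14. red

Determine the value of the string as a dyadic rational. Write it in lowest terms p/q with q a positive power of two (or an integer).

G_1 [b]  L=[0]  R=[(no moves)]  -> 1
G_2 [bb]  L=[0; 1]  R=[(no moves)]  -> 2
G_3 [bbr]  L=[0; 1]  R=[2]  -> 3/2
G_4 [bbrb]  L=[0; 1; 3/2]  R=[2]  -> 7/4
G_5 [bbrbb]  L=[0; 1; 3/2; 7/4]  R=[2]  -> 15/8
G_6 [bbrbbr]  L=[0; 1; 3/2; 7/4]  R=[15/8; 2]  -> 29/16
G_7 [bbrbbrr]  L=[0; 1; 3/2; 7/4]  R=[29/16; 15/8; 2]  -> 57/32
G_8 [bbrbbrrb]  L=[0; 1; 3/2; 7/4; 57/32]  R=[29/16; 15/8; 2]  -> 115/64
G_9 [bbrbbrrbr]  L=[0; 1; 3/2; 7/4; 57/32]  R=[115/64; 29/16; 15/8; 2]  -> 229/128
G_10 [bbrbbrrbrb]  L=[0; 1; 3/2; 7/4; 57/32; 229/128]  R=[115/64; 29/16; 15/8; 2]  -> 459/256
G_11 [bbrbbrrbrbr]  L=[0; 1; 3/2; 7/4; 57/32; 229/128]  R=[459/256; 115/64; 29/16; 15/8; 2]  -> 917/512
G_12 [bbrbbrrbrbrr]  L=[0; 1; 3/2; 7/4; 57/32; 229/128]  R=[917/512; 459/256; 115/64; 29/16; 15/8; 2]  -> 1833/1024
G_13 [bbrbbrrbrbrrb]  L=[0; 1; 3/2; 7/4; 57/32; 229/128; 1833/1024]  R=[917/512; 459/256; 115/64; 29/16; 15/8; 2]  -> 3667/2048
G_14 [bbrbbrrbrbrrbr]  L=[0; 1; 3/2; 7/4; 57/32; 229/128; 1833/1024]  R=[3667/2048; 917/512; 459/256; 115/64; 29/16; 15/8; 2]  -> 7333/4096

7333/4096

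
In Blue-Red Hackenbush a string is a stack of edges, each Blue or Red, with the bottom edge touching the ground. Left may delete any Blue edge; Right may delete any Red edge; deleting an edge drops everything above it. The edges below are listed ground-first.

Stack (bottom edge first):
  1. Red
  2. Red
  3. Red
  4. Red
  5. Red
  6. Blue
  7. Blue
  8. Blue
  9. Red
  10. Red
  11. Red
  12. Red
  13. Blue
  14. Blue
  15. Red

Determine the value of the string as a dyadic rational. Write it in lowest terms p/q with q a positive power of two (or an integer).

R: Left { — }, Right { 0 } = simplest -1
RR: Left { — }, Right { -1 0 } = simplest -2
RRR: Left { — }, Right { -2 -1 0 } = simplest -3
RRRR: Left { — }, Right { -3 -2 -1 0 } = simplest -4
RRRRR: Left { — }, Right { -4 -3 -2 -1 0 } = simplest -5
RRRRRB: Left { -5 }, Right { -4 -3 -2 -1 0 } = simplest -9/2
RRRRRBB: Left { -5 -9/2 }, Right { -4 -3 -2 -1 0 } = simplest -17/4
RRRRRBBB: Left { -5 -9/2 -17/4 }, Right { -4 -3 -2 -1 0 } = simplest -33/8
RRRRRBBBR: Left { -5 -9/2 -17/4 }, Right { -33/8 -4 -3 -2 -1 0 } = simplest -67/16
RRRRRBBBRR: Left { -5 -9/2 -17/4 }, Right { -67/16 -33/8 -4 -3 -2 -1 0 } = simplest -135/32
RRRRRBBBRRR: Left { -5 -9/2 -17/4 }, Right { -135/32 -67/16 -33/8 -4 -3 -2 -1 0 } = simplest -271/64
RRRRRBBBRRRR: Left { -5 -9/2 -17/4 }, Right { -271/64 -135/32 -67/16 -33/8 -4 -3 -2 -1 0 } = simplest -543/128
RRRRRBBBRRRRB: Left { -5 -9/2 -17/4 -543/128 }, Right { -271/64 -135/32 -67/16 -33/8 -4 -3 -2 -1 0 } = simplest -1085/256
RRRRRBBBRRRRBB: Left { -5 -9/2 -17/4 -543/128 -1085/256 }, Right { -271/64 -135/32 -67/16 -33/8 -4 -3 -2 -1 0 } = simplest -2169/512
RRRRRBBBRRRRBBR: Left { -5 -9/2 -17/4 -543/128 -1085/256 }, Right { -2169/512 -271/64 -135/32 -67/16 -33/8 -4 -3 -2 -1 0 } = simplest -4339/1024

-4339/1024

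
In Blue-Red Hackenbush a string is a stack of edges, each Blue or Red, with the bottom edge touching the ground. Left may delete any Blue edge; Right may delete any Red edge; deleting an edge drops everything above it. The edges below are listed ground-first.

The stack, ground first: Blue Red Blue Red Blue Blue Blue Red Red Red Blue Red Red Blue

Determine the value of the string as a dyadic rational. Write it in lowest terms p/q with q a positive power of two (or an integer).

5907/8192

Prefix values for Blue Red Blue Red Blue Blue Blue Red Red Red Blue Red Red Blue via {L|R} + simplicity:
edge 1 of 14 (Blue): { 0 | ∅ } => 1
edge 2 of 14 (Red): { 0 | 1 } => 1/2
edge 3 of 14 (Blue): { 0,1/2 | 1 } => 3/4
edge 4 of 14 (Red): { 0,1/2 | 3/4,1 } => 5/8
edge 5 of 14 (Blue): { 0,1/2,5/8 | 3/4,1 } => 11/16
edge 6 of 14 (Blue): { 0,1/2,5/8,11/16 | 3/4,1 } => 23/32
edge 7 of 14 (Blue): { 0,1/2,5/8,11/16,23/32 | 3/4,1 } => 47/64
edge 8 of 14 (Red): { 0,1/2,5/8,11/16,23/32 | 47/64,3/4,1 } => 93/128
edge 9 of 14 (Red): { 0,1/2,5/8,11/16,23/32 | 93/128,47/64,3/4,1 } => 185/256
edge 10 of 14 (Red): { 0,1/2,5/8,11/16,23/32 | 185/256,93/128,47/64,3/4,1 } => 369/512
edge 11 of 14 (Blue): { 0,1/2,5/8,11/16,23/32,369/512 | 185/256,93/128,47/64,3/4,1 } => 739/1024
edge 12 of 14 (Red): { 0,1/2,5/8,11/16,23/32,369/512 | 739/1024,185/256,93/128,47/64,3/4,1 } => 1477/2048
edge 13 of 14 (Red): { 0,1/2,5/8,11/16,23/32,369/512 | 1477/2048,739/1024,185/256,93/128,47/64,3/4,1 } => 2953/4096
edge 14 of 14 (Blue): { 0,1/2,5/8,11/16,23/32,369/512,2953/4096 | 1477/2048,739/1024,185/256,93/128,47/64,3/4,1 } => 5907/8192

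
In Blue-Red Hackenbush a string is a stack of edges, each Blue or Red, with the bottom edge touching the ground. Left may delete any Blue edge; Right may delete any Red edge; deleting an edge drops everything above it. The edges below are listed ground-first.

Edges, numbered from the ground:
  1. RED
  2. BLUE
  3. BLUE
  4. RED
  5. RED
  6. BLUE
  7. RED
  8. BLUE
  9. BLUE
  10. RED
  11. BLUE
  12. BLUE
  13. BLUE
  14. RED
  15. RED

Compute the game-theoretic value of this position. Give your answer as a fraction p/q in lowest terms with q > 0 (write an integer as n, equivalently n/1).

R: Left { none }, Right { 0 } so simplest -1
RB: Left { -1 }, Right { 0 } so simplest -1/2
RBB: Left { -1, -1/2 }, Right { 0 } so simplest -1/4
RBBR: Left { -1, -1/2 }, Right { -1/4, 0 } so simplest -3/8
RBBRR: Left { -1, -1/2 }, Right { -3/8, -1/4, 0 } so simplest -7/16
RBBRRB: Left { -1, -1/2, -7/16 }, Right { -3/8, -1/4, 0 } so simplest -13/32
RBBRRBR: Left { -1, -1/2, -7/16 }, Right { -13/32, -3/8, -1/4, 0 } so simplest -27/64
RBBRRBRB: Left { -1, -1/2, -7/16, -27/64 }, Right { -13/32, -3/8, -1/4, 0 } so simplest -53/128
RBBRRBRBB: Left { -1, -1/2, -7/16, -27/64, -53/128 }, Right { -13/32, -3/8, -1/4, 0 } so simplest -105/256
RBBRRBRBBR: Left { -1, -1/2, -7/16, -27/64, -53/128 }, Right { -105/256, -13/32, -3/8, -1/4, 0 } so simplest -211/512
RBBRRBRBBRB: Left { -1, -1/2, -7/16, -27/64, -53/128, -211/512 }, Right { -105/256, -13/32, -3/8, -1/4, 0 } so simplest -421/1024
RBBRRBRBBRBB: Left { -1, -1/2, -7/16, -27/64, -53/128, -211/512, -421/1024 }, Right { -105/256, -13/32, -3/8, -1/4, 0 } so simplest -841/2048
RBBRRBRBBRBBB: Left { -1, -1/2, -7/16, -27/64, -53/128, -211/512, -421/1024, -841/2048 }, Right { -105/256, -13/32, -3/8, -1/4, 0 } so simplest -1681/4096
RBBRRBRBBRBBBR: Left { -1, -1/2, -7/16, -27/64, -53/128, -211/512, -421/1024, -841/2048 }, Right { -1681/4096, -105/256, -13/32, -3/8, -1/4, 0 } so simplest -3363/8192
RBBRRBRBBRBBBRR: Left { -1, -1/2, -7/16, -27/64, -53/128, -211/512, -421/1024, -841/2048 }, Right { -3363/8192, -1681/4096, -105/256, -13/32, -3/8, -1/4, 0 } so simplest -6727/16384

-6727/16384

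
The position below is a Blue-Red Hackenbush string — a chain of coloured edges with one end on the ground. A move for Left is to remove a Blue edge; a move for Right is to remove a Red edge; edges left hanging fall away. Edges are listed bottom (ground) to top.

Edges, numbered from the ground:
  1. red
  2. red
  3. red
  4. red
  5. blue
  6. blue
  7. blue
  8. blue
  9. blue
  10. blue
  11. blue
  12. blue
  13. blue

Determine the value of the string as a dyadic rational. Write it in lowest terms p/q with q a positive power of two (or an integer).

step 1: add red to get r; options L={ none } R={ 0 } so -1
step 2: add red to get rr; options L={ none } R={ -1,0 } so -2
step 3: add red to get rrr; options L={ none } R={ -2,-1,0 } so -3
step 4: add red to get rrrr; options L={ none } R={ -3,-2,-1,0 } so -4
step 5: add blue to get rrrrb; options L={ -4 } R={ -3,-2,-1,0 } so -7/2
step 6: add blue to get rrrrbb; options L={ -4,-7/2 } R={ -3,-2,-1,0 } so -13/4
step 7: add blue to get rrrrbbb; options L={ -4,-7/2,-13/4 } R={ -3,-2,-1,0 } so -25/8
step 8: add blue to get rrrrbbbb; options L={ -4,-7/2,-13/4,-25/8 } R={ -3,-2,-1,0 } so -49/16
step 9: add blue to get rrrrbbbbb; options L={ -4,-7/2,-13/4,-25/8,-49/16 } R={ -3,-2,-1,0 } so -97/32
step 10: add blue to get rrrrbbbbbb; options L={ -4,-7/2,-13/4,-25/8,-49/16,-97/32 } R={ -3,-2,-1,0 } so -193/64
step 11: add blue to get rrrrbbbbbbb; options L={ -4,-7/2,-13/4,-25/8,-49/16,-97/32,-193/64 } R={ -3,-2,-1,0 } so -385/128
step 12: add blue to get rrrrbbbbbbbb; options L={ -4,-7/2,-13/4,-25/8,-49/16,-97/32,-193/64,-385/128 } R={ -3,-2,-1,0 } so -769/256
step 13: add blue to get rrrrbbbbbbbbb; options L={ -4,-7/2,-13/4,-25/8,-49/16,-97/32,-193/64,-385/128,-769/256 } R={ -3,-2,-1,0 } so -1537/512

-1537/512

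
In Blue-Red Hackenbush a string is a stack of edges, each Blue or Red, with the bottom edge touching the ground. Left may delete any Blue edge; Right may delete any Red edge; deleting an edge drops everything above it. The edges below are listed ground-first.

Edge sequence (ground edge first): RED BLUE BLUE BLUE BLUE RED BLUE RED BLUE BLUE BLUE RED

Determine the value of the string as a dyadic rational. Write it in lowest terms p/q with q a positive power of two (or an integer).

val(R) = {  | 0 } — -1
val(RB) = { -1 | 0 } — -1/2
val(RBB) = { -1 -1/2 | 0 } — -1/4
val(RBBB) = { -1 -1/2 -1/4 | 0 } — -1/8
val(RBBBB) = { -1 -1/2 -1/4 -1/8 | 0 } — -1/16
val(RBBBBR) = { -1 -1/2 -1/4 -1/8 | -1/16 0 } — -3/32
val(RBBBBRB) = { -1 -1/2 -1/4 -1/8 -3/32 | -1/16 0 } — -5/64
val(RBBBBRBR) = { -1 -1/2 -1/4 -1/8 -3/32 | -5/64 -1/16 0 } — -11/128
val(RBBBBRBRB) = { -1 -1/2 -1/4 -1/8 -3/32 -11/128 | -5/64 -1/16 0 } — -21/256
val(RBBBBRBRBB) = { -1 -1/2 -1/4 -1/8 -3/32 -11/128 -21/256 | -5/64 -1/16 0 } — -41/512
val(RBBBBRBRBBB) = { -1 -1/2 -1/4 -1/8 -3/32 -11/128 -21/256 -41/512 | -5/64 -1/16 0 } — -81/1024
val(RBBBBRBRBBBR) = { -1 -1/2 -1/4 -1/8 -3/32 -11/128 -21/256 -41/512 | -81/1024 -5/64 -1/16 0 } — -163/2048

-163/2048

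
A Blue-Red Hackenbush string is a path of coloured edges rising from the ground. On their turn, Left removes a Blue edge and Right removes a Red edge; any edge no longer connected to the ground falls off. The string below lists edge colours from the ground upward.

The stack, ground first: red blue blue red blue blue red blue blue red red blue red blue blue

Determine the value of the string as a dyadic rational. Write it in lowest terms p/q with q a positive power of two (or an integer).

r: Left { · }, Right { 0 } => simplest -1
rb: Left { -1 }, Right { 0 } => simplest -1/2
rbb: Left { -1; -1/2 }, Right { 0 } => simplest -1/4
rbbr: Left { -1; -1/2 }, Right { -1/4; 0 } => simplest -3/8
rbbrb: Left { -1; -1/2; -3/8 }, Right { -1/4; 0 } => simplest -5/16
rbbrbb: Left { -1; -1/2; -3/8; -5/16 }, Right { -1/4; 0 } => simplest -9/32
rbbrbbr: Left { -1; -1/2; -3/8; -5/16 }, Right { -9/32; -1/4; 0 } => simplest -19/64
rbbrbbrb: Left { -1; -1/2; -3/8; -5/16; -19/64 }, Right { -9/32; -1/4; 0 } => simplest -37/128
rbbrbbrbb: Left { -1; -1/2; -3/8; -5/16; -19/64; -37/128 }, Right { -9/32; -1/4; 0 } => simplest -73/256
rbbrbbrbbr: Left { -1; -1/2; -3/8; -5/16; -19/64; -37/128 }, Right { -73/256; -9/32; -1/4; 0 } => simplest -147/512
rbbrbbrbbrr: Left { -1; -1/2; -3/8; -5/16; -19/64; -37/128 }, Right { -147/512; -73/256; -9/32; -1/4; 0 } => simplest -295/1024
rbbrbbrbbrrb: Left { -1; -1/2; -3/8; -5/16; -19/64; -37/128; -295/1024 }, Right { -147/512; -73/256; -9/32; -1/4; 0 } => simplest -589/2048
rbbrbbrbbrrbr: Left { -1; -1/2; -3/8; -5/16; -19/64; -37/128; -295/1024 }, Right { -589/2048; -147/512; -73/256; -9/32; -1/4; 0 } => simplest -1179/4096
rbbrbbrbbrrbrb: Left { -1; -1/2; -3/8; -5/16; -19/64; -37/128; -295/1024; -1179/4096 }, Right { -589/2048; -147/512; -73/256; -9/32; -1/4; 0 } => simplest -2357/8192
rbbrbbrbbrrbrbb: Left { -1; -1/2; -3/8; -5/16; -19/64; -37/128; -295/1024; -1179/4096; -2357/8192 }, Right { -589/2048; -147/512; -73/256; -9/32; -1/4; 0 } => simplest -4713/16384

-4713/16384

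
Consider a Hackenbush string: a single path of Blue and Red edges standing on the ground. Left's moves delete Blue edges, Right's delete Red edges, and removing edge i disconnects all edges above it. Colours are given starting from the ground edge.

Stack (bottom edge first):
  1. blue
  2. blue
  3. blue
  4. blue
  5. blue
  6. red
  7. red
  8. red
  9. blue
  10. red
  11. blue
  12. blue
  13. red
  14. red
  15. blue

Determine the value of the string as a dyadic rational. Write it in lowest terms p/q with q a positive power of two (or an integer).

val_1 [b]  L=[0]  R=[none]  so 1
val_2 [bb]  L=[0 1]  R=[none]  so 2
val_3 [bbb]  L=[0 1 2]  R=[none]  so 3
val_4 [bbbb]  L=[0 1 2 3]  R=[none]  so 4
val_5 [bbbbb]  L=[0 1 2 3 4]  R=[none]  so 5
val_6 [bbbbbr]  L=[0 1 2 3 4]  R=[5]  so 9/2
val_7 [bbbbbrr]  L=[0 1 2 3 4]  R=[9/2 5]  so 17/4
val_8 [bbbbbrrr]  L=[0 1 2 3 4]  R=[17/4 9/2 5]  so 33/8
val_9 [bbbbbrrrb]  L=[0 1 2 3 4 33/8]  R=[17/4 9/2 5]  so 67/16
val_10 [bbbbbrrrbr]  L=[0 1 2 3 4 33/8]  R=[67/16 17/4 9/2 5]  so 133/32
val_11 [bbbbbrrrbrb]  L=[0 1 2 3 4 33/8 133/32]  R=[67/16 17/4 9/2 5]  so 267/64
val_12 [bbbbbrrrbrbb]  L=[0 1 2 3 4 33/8 133/32 267/64]  R=[67/16 17/4 9/2 5]  so 535/128
val_13 [bbbbbrrrbrbbr]  L=[0 1 2 3 4 33/8 133/32 267/64]  R=[535/128 67/16 17/4 9/2 5]  so 1069/256
val_14 [bbbbbrrrbrbbrr]  L=[0 1 2 3 4 33/8 133/32 267/64]  R=[1069/256 535/128 67/16 17/4 9/2 5]  so 2137/512
val_15 [bbbbbrrrbrbbrrb]  L=[0 1 2 3 4 33/8 133/32 267/64 2137/512]  R=[1069/256 535/128 67/16 17/4 9/2 5]  so 4275/1024

4275/1024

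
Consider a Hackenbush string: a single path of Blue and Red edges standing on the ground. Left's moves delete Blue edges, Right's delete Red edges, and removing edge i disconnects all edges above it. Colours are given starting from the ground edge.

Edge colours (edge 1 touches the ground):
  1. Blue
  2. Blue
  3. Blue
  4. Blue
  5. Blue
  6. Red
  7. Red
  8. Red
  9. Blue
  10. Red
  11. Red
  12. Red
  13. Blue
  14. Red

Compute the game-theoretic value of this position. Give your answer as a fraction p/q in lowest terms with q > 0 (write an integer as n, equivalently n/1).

Build val(s[:k]) for k = 1..14, string s = Blue Blue Blue Blue Blue Red Red Red Blue Red Red Red Blue Red.
val(B) = { 0 | · } = 1
val(BB) = { 0; 1 | · } = 2
val(BBB) = { 0; 1; 2 | · } = 3
val(BBBB) = { 0; 1; 2; 3 | · } = 4
val(BBBBB) = { 0; 1; 2; 3; 4 | · } = 5
val(BBBBBR) = { 0; 1; 2; 3; 4 | 5 } = 9/2
val(BBBBBRR) = { 0; 1; 2; 3; 4 | 9/2; 5 } = 17/4
val(BBBBBRRR) = { 0; 1; 2; 3; 4 | 17/4; 9/2; 5 } = 33/8
val(BBBBBRRRB) = { 0; 1; 2; 3; 4; 33/8 | 17/4; 9/2; 5 } = 67/16
val(BBBBBRRRBR) = { 0; 1; 2; 3; 4; 33/8 | 67/16; 17/4; 9/2; 5 } = 133/32
val(BBBBBRRRBRR) = { 0; 1; 2; 3; 4; 33/8 | 133/32; 67/16; 17/4; 9/2; 5 } = 265/64
val(BBBBBRRRBRRR) = { 0; 1; 2; 3; 4; 33/8 | 265/64; 133/32; 67/16; 17/4; 9/2; 5 } = 529/128
val(BBBBBRRRBRRRB) = { 0; 1; 2; 3; 4; 33/8; 529/128 | 265/64; 133/32; 67/16; 17/4; 9/2; 5 } = 1059/256
val(BBBBBRRRBRRRBR) = { 0; 1; 2; 3; 4; 33/8; 529/128 | 1059/256; 265/64; 133/32; 67/16; 17/4; 9/2; 5 } = 2117/512

2117/512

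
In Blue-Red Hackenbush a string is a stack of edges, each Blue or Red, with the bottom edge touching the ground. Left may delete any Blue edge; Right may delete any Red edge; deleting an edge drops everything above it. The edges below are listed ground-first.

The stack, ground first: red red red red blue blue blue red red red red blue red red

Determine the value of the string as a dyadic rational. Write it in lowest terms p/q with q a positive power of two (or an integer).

Recurse on prefixes of the 14-edge string red red red red blue blue blue red red red red blue red red:
val(r) = { — | 0 } = -1
val(rr) = { — | -1; 0 } = -2
val(rrr) = { — | -2; -1; 0 } = -3
val(rrrr) = { — | -3; -2; -1; 0 } = -4
val(rrrrb) = { -4 | -3; -2; -1; 0 } = -7/2
val(rrrrbb) = { -4; -7/2 | -3; -2; -1; 0 } = -13/4
val(rrrrbbb) = { -4; -7/2; -13/4 | -3; -2; -1; 0 } = -25/8
val(rrrrbbbr) = { -4; -7/2; -13/4 | -25/8; -3; -2; -1; 0 } = -51/16
val(rrrrbbbrr) = { -4; -7/2; -13/4 | -51/16; -25/8; -3; -2; -1; 0 } = -103/32
val(rrrrbbbrrr) = { -4; -7/2; -13/4 | -103/32; -51/16; -25/8; -3; -2; -1; 0 } = -207/64
val(rrrrbbbrrrr) = { -4; -7/2; -13/4 | -207/64; -103/32; -51/16; -25/8; -3; -2; -1; 0 } = -415/128
val(rrrrbbbrrrrb) = { -4; -7/2; -13/4; -415/128 | -207/64; -103/32; -51/16; -25/8; -3; -2; -1; 0 } = -829/256
val(rrrrbbbrrrrbr) = { -4; -7/2; -13/4; -415/128 | -829/256; -207/64; -103/32; -51/16; -25/8; -3; -2; -1; 0 } = -1659/512
val(rrrrbbbrrrrbrr) = { -4; -7/2; -13/4; -415/128 | -1659/512; -829/256; -207/64; -103/32; -51/16; -25/8; -3; -2; -1; 0 } = -3319/1024

-3319/1024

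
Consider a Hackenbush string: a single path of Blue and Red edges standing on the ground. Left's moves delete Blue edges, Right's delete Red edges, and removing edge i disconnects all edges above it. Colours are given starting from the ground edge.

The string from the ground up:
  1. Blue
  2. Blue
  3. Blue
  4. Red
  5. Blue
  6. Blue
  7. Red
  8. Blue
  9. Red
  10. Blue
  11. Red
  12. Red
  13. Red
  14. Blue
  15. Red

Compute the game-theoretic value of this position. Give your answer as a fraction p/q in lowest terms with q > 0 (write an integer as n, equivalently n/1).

11589/4096

Recurse on prefixes of the 15-edge string Blue Blue Blue Red Blue Blue Red Blue Red Blue Red Red Red Blue Red:
edge 1 of 15 (Blue): { 0 | — } = 1
edge 2 of 15 (Blue): { 0; 1 | — } = 2
edge 3 of 15 (Blue): { 0; 1; 2 | — } = 3
edge 4 of 15 (Red): { 0; 1; 2 | 3 } = 5/2
edge 5 of 15 (Blue): { 0; 1; 2; 5/2 | 3 } = 11/4
edge 6 of 15 (Blue): { 0; 1; 2; 5/2; 11/4 | 3 } = 23/8
edge 7 of 15 (Red): { 0; 1; 2; 5/2; 11/4 | 23/8; 3 } = 45/16
edge 8 of 15 (Blue): { 0; 1; 2; 5/2; 11/4; 45/16 | 23/8; 3 } = 91/32
edge 9 of 15 (Red): { 0; 1; 2; 5/2; 11/4; 45/16 | 91/32; 23/8; 3 } = 181/64
edge 10 of 15 (Blue): { 0; 1; 2; 5/2; 11/4; 45/16; 181/64 | 91/32; 23/8; 3 } = 363/128
edge 11 of 15 (Red): { 0; 1; 2; 5/2; 11/4; 45/16; 181/64 | 363/128; 91/32; 23/8; 3 } = 725/256
edge 12 of 15 (Red): { 0; 1; 2; 5/2; 11/4; 45/16; 181/64 | 725/256; 363/128; 91/32; 23/8; 3 } = 1449/512
edge 13 of 15 (Red): { 0; 1; 2; 5/2; 11/4; 45/16; 181/64 | 1449/512; 725/256; 363/128; 91/32; 23/8; 3 } = 2897/1024
edge 14 of 15 (Blue): { 0; 1; 2; 5/2; 11/4; 45/16; 181/64; 2897/1024 | 1449/512; 725/256; 363/128; 91/32; 23/8; 3 } = 5795/2048
edge 15 of 15 (Red): { 0; 1; 2; 5/2; 11/4; 45/16; 181/64; 2897/1024 | 5795/2048; 1449/512; 725/256; 363/128; 91/32; 23/8; 3 } = 11589/4096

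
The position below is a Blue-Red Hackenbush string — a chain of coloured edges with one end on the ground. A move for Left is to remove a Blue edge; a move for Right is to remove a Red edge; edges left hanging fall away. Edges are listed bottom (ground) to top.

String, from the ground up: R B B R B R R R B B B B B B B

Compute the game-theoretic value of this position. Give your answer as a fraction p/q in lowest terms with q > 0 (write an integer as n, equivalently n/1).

step 1: add R to get R; options L={ ∅ } R={ 0 } -> -1
step 2: add B to get RB; options L={ -1 } R={ 0 } -> -1/2
step 3: add B to get RBB; options L={ -1, -1/2 } R={ 0 } -> -1/4
step 4: add R to get RBBR; options L={ -1, -1/2 } R={ -1/4, 0 } -> -3/8
step 5: add B to get RBBRB; options L={ -1, -1/2, -3/8 } R={ -1/4, 0 } -> -5/16
step 6: add R to get RBBRBR; options L={ -1, -1/2, -3/8 } R={ -5/16, -1/4, 0 } -> -11/32
step 7: add R to get RBBRBRR; options L={ -1, -1/2, -3/8 } R={ -11/32, -5/16, -1/4, 0 } -> -23/64
step 8: add R to get RBBRBRRR; options L={ -1, -1/2, -3/8 } R={ -23/64, -11/32, -5/16, -1/4, 0 } -> -47/128
step 9: add B to get RBBRBRRRB; options L={ -1, -1/2, -3/8, -47/128 } R={ -23/64, -11/32, -5/16, -1/4, 0 } -> -93/256
step 10: add B to get RBBRBRRRBB; options L={ -1, -1/2, -3/8, -47/128, -93/256 } R={ -23/64, -11/32, -5/16, -1/4, 0 } -> -185/512
step 11: add B to get RBBRBRRRBBB; options L={ -1, -1/2, -3/8, -47/128, -93/256, -185/512 } R={ -23/64, -11/32, -5/16, -1/4, 0 } -> -369/1024
step 12: add B to get RBBRBRRRBBBB; options L={ -1, -1/2, -3/8, -47/128, -93/256, -185/512, -369/1024 } R={ -23/64, -11/32, -5/16, -1/4, 0 } -> -737/2048
step 13: add B to get RBBRBRRRBBBBB; options L={ -1, -1/2, -3/8, -47/128, -93/256, -185/512, -369/1024, -737/2048 } R={ -23/64, -11/32, -5/16, -1/4, 0 } -> -1473/4096
step 14: add B to get RBBRBRRRBBBBBB; options L={ -1, -1/2, -3/8, -47/128, -93/256, -185/512, -369/1024, -737/2048, -1473/4096 } R={ -23/64, -11/32, -5/16, -1/4, 0 } -> -2945/8192
step 15: add B to get RBBRBRRRBBBBBBB; options L={ -1, -1/2, -3/8, -47/128, -93/256, -185/512, -369/1024, -737/2048, -1473/4096, -2945/8192 } R={ -23/64, -11/32, -5/16, -1/4, 0 } -> -5889/16384

-5889/16384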